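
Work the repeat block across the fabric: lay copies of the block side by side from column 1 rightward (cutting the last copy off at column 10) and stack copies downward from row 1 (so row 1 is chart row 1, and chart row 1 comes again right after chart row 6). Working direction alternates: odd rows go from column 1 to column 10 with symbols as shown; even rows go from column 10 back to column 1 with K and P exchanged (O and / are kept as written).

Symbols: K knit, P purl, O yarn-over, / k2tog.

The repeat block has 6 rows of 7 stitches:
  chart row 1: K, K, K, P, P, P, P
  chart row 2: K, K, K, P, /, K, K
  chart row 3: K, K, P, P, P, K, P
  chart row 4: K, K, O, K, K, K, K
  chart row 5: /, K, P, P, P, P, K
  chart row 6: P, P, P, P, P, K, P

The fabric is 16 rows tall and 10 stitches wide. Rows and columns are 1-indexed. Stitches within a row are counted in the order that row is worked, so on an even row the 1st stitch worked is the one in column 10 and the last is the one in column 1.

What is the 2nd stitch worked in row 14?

Row 14: (14-1) mod 6 = 1, so use chart row 2. Even row -> WS.
Chart row 2 tiled across columns 1-10: K K K P / K K K K K
Wrong side: read the tiled row from column 10 down to 1 and exchange K with P (leave O, /).
Row 14 as worked: P P P P P / K P P P
The 2nd stitch worked is P.

Result:
P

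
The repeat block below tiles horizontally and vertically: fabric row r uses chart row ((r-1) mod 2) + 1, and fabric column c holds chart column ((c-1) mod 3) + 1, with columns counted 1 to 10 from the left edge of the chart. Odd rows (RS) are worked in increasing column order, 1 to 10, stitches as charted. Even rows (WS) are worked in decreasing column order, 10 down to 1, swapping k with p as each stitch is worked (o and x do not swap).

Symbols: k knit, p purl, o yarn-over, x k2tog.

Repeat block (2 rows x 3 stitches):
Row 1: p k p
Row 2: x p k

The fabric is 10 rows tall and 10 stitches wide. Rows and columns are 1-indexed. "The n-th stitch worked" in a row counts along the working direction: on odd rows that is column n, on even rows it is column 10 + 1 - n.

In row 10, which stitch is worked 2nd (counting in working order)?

Row 10: (10-1) mod 2 = 1, so use chart row 2. Even row -> WS.
Chart row 2 tiled across columns 1-10: x p k x p k x p k x
WS: work from column 10 back to column 1 (reverse the tiled row), swapping k<->p (o and x unchanged).
Row 10 as worked: x p k x p k x p k x
Counting 2 along the worked row gives p.

Stitch:
p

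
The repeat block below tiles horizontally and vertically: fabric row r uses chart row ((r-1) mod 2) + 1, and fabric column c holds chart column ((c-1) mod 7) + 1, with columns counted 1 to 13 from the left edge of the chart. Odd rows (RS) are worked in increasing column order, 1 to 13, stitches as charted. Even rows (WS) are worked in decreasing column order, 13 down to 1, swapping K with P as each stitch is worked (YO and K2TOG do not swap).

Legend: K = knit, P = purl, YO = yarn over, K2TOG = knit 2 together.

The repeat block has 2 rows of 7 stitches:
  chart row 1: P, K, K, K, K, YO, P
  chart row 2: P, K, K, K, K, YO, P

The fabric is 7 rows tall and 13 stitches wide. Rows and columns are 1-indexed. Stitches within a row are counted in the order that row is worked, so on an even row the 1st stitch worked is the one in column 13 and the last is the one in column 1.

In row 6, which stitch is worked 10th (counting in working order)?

Row 6 uses chart row ((6-1) mod 2)+1 = 2. Row 6 is even, so WS.
Chart row 2 tiled across columns 1-13: P K K K K YO P P K K K K YO
WS: work from column 13 back to column 1 (reverse the tiled row), swapping K<->P (YO and K2TOG unchanged).
Row 6 as worked: YO P P P P K K YO P P P P K
Stitch 10 in working order -> P

Result:
P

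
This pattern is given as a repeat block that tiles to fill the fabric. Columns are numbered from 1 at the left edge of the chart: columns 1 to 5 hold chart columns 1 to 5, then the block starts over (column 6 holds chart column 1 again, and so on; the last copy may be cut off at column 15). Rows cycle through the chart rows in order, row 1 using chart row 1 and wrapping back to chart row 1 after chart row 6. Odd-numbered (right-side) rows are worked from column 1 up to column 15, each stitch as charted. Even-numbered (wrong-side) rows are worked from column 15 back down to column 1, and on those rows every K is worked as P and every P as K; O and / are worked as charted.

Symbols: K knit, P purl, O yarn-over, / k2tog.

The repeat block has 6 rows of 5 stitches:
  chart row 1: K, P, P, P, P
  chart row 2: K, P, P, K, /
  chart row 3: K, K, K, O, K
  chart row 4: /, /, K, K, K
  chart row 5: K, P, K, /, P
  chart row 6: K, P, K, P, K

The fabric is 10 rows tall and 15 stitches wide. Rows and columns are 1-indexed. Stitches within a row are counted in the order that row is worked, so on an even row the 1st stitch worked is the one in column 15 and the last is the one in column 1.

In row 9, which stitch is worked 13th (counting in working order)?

Row 9: (9-1) mod 6 = 2, so use chart row 3. Odd row -> RS.
Chart row 3 tiled across columns 1-15: K K K O K K K K O K K K K O K
Right side: take the tiled row as-is (worked left to right from column 1).
The 13th stitch worked is K.

Stitch:
K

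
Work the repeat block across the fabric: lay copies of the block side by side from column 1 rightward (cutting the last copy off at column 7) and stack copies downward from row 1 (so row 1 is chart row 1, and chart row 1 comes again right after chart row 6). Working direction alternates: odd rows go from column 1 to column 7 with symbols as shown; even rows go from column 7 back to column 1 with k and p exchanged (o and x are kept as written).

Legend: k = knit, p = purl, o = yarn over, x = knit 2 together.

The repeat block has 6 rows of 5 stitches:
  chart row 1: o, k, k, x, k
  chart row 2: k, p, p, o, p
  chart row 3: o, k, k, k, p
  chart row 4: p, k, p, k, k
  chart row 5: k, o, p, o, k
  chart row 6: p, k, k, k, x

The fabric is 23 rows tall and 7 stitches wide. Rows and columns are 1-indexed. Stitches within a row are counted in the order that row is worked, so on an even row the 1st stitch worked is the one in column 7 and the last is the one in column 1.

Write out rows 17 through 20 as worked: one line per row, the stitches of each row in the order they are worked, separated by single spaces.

Result:
k o p o k k o
p k x p p p k
o k k x k o k
k p k o k k p

Derivation:
Row 17: chart row 5, RS - tile across columns 1-7 and work as-is.
Row 18: chart row 6, WS - tiled (columns 1-7): p k k k x p k; work from column 7 back to 1 with k<->p swapped.
Row 19: chart row 1, RS - tile across columns 1-7 and work as-is.
Row 20: chart row 2, WS - tiled (columns 1-7): k p p o p k p; work from column 7 back to 1 with k<->p swapped.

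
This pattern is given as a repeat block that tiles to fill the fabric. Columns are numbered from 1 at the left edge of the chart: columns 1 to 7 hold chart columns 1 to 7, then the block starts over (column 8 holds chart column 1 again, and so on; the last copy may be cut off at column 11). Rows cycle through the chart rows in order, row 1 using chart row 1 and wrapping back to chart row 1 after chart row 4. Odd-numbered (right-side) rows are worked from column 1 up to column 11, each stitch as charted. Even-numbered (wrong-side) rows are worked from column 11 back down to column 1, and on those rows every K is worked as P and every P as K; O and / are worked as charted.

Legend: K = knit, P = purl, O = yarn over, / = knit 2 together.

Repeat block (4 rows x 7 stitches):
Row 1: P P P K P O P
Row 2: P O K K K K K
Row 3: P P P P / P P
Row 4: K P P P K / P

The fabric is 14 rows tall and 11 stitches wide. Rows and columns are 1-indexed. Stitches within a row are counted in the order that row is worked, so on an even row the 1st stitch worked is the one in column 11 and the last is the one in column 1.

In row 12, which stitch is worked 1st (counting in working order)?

Row 12 uses chart row ((12-1) mod 4)+1 = 4. Row 12 is even, so WS.
Chart row 4 tiled across columns 1-11: K P P P K / P K P P P
Wrong side: read the tiled row from column 11 down to 1 and exchange K with P (leave O, /).
Row 12 as worked: K K K P K / P K K K P
Stitch 1 in working order -> K

Stitch:
K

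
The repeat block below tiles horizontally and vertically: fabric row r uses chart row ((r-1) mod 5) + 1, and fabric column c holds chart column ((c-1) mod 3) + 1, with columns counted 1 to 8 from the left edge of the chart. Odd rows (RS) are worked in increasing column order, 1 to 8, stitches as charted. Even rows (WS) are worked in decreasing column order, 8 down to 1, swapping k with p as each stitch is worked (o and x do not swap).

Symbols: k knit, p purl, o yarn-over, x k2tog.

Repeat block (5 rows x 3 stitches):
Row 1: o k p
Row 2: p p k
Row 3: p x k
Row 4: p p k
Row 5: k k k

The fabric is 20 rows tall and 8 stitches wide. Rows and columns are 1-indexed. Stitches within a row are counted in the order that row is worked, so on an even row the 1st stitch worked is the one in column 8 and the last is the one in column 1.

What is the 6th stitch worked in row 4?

Row 4: (4-1) mod 5 = 3, so use chart row 4. Even row -> WS.
Chart row 4 tiled across columns 1-8: p p k p p k p p
WS: work from column 8 back to column 1 (reverse the tiled row), swapping k<->p (o and x unchanged).
Row 4 as worked: k k p k k p k k
Stitch 6 in working order -> p

Stitch:
p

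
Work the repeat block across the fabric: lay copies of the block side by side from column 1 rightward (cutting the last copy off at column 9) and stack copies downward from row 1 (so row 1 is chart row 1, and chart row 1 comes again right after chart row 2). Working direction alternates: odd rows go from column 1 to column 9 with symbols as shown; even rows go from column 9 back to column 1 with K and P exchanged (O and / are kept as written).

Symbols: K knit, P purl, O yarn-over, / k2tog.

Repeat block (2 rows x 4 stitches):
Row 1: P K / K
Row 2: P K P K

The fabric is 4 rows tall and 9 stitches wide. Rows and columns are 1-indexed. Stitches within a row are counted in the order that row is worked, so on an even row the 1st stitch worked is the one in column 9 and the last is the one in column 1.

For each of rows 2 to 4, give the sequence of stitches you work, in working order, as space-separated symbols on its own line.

Rows as worked:
K P K P K P K P K
P K / K P K / K P
K P K P K P K P K

Derivation:
Row 2: chart row 2, WS - tiled (columns 1-9): P K P K P K P K P; work from column 9 back to 1 with K<->P swapped.
Row 3: chart row 1, RS - tile across columns 1-9 and work as-is.
Row 4: chart row 2, WS - tiled (columns 1-9): P K P K P K P K P; work from column 9 back to 1 with K<->P swapped.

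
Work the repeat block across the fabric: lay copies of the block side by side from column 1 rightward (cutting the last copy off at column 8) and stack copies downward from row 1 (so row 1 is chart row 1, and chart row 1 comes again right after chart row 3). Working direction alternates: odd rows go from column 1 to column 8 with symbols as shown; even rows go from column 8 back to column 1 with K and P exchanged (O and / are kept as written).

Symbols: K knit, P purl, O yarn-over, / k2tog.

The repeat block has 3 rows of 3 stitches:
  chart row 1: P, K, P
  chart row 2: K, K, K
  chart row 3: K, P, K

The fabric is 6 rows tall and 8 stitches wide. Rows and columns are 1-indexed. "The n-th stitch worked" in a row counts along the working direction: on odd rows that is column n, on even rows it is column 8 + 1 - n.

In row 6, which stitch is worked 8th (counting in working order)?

Row 6: (6-1) mod 3 = 2, so use chart row 3. Even row -> WS.
Chart row 3 tiled across columns 1-8: K P K K P K K P
WS row: flip the tiled sequence (start at column 8) and apply K<->P; O and / stay.
Row 6 as worked: K P P K P P K P
Counting 8 along the worked row gives P.

Stitch:
P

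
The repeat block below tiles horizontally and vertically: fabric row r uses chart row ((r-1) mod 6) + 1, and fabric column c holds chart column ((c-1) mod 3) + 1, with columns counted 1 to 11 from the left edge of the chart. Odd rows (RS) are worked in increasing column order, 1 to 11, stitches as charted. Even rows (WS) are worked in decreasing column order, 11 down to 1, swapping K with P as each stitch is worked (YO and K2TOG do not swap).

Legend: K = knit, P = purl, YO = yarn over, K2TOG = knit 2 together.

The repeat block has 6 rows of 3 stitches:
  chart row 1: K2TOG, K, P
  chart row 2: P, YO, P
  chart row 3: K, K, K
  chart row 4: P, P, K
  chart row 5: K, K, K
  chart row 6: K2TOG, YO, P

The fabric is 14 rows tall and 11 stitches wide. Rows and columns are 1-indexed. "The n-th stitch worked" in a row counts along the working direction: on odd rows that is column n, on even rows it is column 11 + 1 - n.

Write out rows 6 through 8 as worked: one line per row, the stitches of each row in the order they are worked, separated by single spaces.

== ROWS AS WORKED ==
YO K2TOG K YO K2TOG K YO K2TOG K YO K2TOG
K2TOG K P K2TOG K P K2TOG K P K2TOG K
YO K K YO K K YO K K YO K

Derivation:
Row 6: chart row 6, WS - tiled (columns 1-11): K2TOG YO P K2TOG YO P K2TOG YO P K2TOG YO; work from column 11 back to 1 with K<->P swapped.
Row 7: chart row 1, RS - tile across columns 1-11 and work as-is.
Row 8: chart row 2, WS - tiled (columns 1-11): P YO P P YO P P YO P P YO; work from column 11 back to 1 with K<->P swapped.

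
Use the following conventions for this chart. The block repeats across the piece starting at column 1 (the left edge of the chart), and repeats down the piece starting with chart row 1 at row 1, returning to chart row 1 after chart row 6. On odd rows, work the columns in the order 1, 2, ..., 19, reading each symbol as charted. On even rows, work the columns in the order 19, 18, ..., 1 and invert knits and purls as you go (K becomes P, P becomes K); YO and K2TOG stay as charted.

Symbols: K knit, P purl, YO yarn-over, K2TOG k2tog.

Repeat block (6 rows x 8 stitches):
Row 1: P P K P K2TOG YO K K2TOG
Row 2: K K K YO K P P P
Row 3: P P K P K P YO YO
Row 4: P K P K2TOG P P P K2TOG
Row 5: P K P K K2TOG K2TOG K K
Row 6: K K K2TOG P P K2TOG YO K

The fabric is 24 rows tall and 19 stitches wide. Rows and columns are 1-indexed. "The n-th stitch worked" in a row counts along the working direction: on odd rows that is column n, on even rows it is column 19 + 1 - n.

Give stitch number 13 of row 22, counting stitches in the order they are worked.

For row 22: chart row = ((22-1) mod 6) + 1 = 4; this is a WS (even) row.
Chart row 4 tiled across columns 1-19: P K P K2TOG P P P K2TOG P K P K2TOG P P P K2TOG P K P
WS: work from column 19 back to column 1 (reverse the tiled row), swapping K<->P (YO and K2TOG unchanged).
Row 22 as worked: K P K K2TOG K K K K2TOG K P K K2TOG K K K K2TOG K P K
Stitch 13 in working order -> K

Stitch:
K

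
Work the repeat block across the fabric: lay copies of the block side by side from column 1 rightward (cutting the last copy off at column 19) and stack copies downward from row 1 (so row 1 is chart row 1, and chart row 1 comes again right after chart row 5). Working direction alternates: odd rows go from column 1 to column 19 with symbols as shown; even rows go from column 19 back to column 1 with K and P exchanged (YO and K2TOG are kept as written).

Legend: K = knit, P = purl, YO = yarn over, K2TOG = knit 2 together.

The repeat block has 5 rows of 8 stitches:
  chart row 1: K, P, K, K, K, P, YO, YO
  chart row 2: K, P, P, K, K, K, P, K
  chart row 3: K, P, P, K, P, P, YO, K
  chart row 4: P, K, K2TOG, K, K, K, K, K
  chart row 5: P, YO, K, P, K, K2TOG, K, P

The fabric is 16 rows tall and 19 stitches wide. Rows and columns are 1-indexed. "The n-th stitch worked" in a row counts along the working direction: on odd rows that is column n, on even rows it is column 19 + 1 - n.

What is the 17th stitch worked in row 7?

Stitch:
K

Derivation:
Row 7: (7-1) mod 5 = 1, so use chart row 2. Odd row -> RS.
Chart row 2 tiled across columns 1-19: K P P K K K P K K P P K K K P K K P P
Right side: take the tiled row as-is (worked left to right from column 1).
Counting 17 along the worked row gives K.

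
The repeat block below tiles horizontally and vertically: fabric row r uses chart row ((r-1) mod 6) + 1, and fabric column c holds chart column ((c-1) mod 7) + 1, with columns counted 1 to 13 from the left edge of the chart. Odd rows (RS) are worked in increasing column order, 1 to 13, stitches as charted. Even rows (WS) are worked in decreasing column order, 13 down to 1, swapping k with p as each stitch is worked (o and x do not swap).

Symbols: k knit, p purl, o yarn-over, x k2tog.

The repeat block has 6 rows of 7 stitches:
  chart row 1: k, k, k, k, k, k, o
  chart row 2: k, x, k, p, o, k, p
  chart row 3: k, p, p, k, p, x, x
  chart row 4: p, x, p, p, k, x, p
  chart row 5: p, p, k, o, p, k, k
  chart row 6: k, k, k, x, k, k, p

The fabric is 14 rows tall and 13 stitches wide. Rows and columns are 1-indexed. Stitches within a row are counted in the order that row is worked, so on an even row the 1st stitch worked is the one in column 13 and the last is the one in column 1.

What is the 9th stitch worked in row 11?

For row 11: chart row = ((11-1) mod 6) + 1 = 5; this is a RS (odd) row.
Chart row 5 tiled across columns 1-13: p p k o p k k p p k o p k
Right side: take the tiled row as-is (worked left to right from column 1).
Counting 9 along the worked row gives p.

== STITCH ==
p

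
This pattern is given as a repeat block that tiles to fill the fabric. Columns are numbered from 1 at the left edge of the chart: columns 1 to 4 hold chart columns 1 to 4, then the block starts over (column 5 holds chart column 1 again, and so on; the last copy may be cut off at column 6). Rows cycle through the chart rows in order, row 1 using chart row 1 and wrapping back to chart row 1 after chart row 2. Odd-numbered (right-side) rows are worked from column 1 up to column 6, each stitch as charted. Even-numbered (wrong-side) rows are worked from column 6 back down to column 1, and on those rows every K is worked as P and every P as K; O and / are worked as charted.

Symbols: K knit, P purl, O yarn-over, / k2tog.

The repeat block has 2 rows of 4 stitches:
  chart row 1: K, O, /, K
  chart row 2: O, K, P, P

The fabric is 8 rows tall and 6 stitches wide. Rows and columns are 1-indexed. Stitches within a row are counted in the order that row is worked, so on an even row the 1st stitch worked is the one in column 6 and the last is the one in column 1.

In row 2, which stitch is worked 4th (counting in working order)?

Row 2 uses chart row ((2-1) mod 2)+1 = 2. Row 2 is even, so WS.
Chart row 2 tiled across columns 1-6: O K P P O K
Wrong side: read the tiled row from column 6 down to 1 and exchange K with P (leave O, /).
Row 2 as worked: P O K K P O
The 4th stitch worked is K.

Stitch:
K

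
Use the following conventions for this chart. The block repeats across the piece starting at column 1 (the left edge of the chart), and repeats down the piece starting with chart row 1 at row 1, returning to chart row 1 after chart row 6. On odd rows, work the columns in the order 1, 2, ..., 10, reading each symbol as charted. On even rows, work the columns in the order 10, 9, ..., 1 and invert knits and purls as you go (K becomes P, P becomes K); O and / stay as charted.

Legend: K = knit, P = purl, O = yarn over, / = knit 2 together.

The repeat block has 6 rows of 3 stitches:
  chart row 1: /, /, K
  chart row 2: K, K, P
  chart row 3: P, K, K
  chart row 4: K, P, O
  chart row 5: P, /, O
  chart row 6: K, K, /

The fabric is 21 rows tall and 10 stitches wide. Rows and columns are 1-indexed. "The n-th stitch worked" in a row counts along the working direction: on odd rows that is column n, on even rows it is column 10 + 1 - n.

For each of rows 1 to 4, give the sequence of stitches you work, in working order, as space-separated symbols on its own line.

== ROWS AS WORKED ==
/ / K / / K / / K /
P K P P K P P K P P
P K K P K K P K K P
P O K P O K P O K P

Derivation:
Row 1: chart row 1, RS - tile across columns 1-10 and work as-is.
Row 2: chart row 2, WS - tiled (columns 1-10): K K P K K P K K P K; work from column 10 back to 1 with K<->P swapped.
Row 3: chart row 3, RS - tile across columns 1-10 and work as-is.
Row 4: chart row 4, WS - tiled (columns 1-10): K P O K P O K P O K; work from column 10 back to 1 with K<->P swapped.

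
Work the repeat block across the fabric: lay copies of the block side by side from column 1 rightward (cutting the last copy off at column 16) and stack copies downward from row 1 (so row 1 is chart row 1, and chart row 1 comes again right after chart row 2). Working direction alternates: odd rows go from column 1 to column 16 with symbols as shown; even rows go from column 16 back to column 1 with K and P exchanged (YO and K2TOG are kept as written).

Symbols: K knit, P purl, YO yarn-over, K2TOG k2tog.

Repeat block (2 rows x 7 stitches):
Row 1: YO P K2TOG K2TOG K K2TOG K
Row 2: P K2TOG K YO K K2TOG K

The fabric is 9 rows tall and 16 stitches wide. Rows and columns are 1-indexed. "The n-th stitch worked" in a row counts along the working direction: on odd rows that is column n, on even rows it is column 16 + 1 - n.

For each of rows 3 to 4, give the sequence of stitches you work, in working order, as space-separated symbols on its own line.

Result:
YO P K2TOG K2TOG K K2TOG K YO P K2TOG K2TOG K K2TOG K YO P
K2TOG K P K2TOG P YO P K2TOG K P K2TOG P YO P K2TOG K

Derivation:
Row 3: chart row 1, RS - tile across columns 1-16 and work as-is.
Row 4: chart row 2, WS - tiled (columns 1-16): P K2TOG K YO K K2TOG K P K2TOG K YO K K2TOG K P K2TOG; work from column 16 back to 1 with K<->P swapped.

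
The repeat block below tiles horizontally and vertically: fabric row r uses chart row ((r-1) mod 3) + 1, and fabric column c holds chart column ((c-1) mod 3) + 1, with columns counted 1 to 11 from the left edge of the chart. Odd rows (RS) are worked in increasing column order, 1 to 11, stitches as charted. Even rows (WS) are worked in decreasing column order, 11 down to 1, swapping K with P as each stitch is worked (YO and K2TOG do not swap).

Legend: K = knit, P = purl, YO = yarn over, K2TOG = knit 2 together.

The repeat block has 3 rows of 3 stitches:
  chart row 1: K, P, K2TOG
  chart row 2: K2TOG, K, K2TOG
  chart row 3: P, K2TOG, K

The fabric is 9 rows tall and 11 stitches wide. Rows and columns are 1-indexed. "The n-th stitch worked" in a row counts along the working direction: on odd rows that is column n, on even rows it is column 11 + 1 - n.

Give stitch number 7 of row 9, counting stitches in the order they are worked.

Stitch:
P

Derivation:
Row 9 uses chart row ((9-1) mod 3)+1 = 3. Row 9 is odd, so RS.
Chart row 3 tiled across columns 1-11: P K2TOG K P K2TOG K P K2TOG K P K2TOG
RS row: no reversal, no swap; stitch n worked = column n.
The 7th stitch worked is P.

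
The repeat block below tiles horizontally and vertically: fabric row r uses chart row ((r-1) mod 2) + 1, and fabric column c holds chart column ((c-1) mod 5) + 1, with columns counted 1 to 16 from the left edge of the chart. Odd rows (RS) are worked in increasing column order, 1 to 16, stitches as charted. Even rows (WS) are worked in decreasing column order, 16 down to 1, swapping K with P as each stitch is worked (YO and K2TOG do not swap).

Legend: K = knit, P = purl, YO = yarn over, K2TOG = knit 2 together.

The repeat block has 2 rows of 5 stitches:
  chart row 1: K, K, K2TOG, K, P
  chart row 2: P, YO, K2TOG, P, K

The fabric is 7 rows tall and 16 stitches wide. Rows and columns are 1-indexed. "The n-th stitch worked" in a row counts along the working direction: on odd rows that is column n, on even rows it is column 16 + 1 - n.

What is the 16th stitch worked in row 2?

Stitch:
K

Derivation:
Row 2 uses chart row ((2-1) mod 2)+1 = 2. Row 2 is even, so WS.
Chart row 2 tiled across columns 1-16: P YO K2TOG P K P YO K2TOG P K P YO K2TOG P K P
WS: work from column 16 back to column 1 (reverse the tiled row), swapping K<->P (YO and K2TOG unchanged).
Row 2 as worked: K P K K2TOG YO K P K K2TOG YO K P K K2TOG YO K
Stitch 16 in working order -> K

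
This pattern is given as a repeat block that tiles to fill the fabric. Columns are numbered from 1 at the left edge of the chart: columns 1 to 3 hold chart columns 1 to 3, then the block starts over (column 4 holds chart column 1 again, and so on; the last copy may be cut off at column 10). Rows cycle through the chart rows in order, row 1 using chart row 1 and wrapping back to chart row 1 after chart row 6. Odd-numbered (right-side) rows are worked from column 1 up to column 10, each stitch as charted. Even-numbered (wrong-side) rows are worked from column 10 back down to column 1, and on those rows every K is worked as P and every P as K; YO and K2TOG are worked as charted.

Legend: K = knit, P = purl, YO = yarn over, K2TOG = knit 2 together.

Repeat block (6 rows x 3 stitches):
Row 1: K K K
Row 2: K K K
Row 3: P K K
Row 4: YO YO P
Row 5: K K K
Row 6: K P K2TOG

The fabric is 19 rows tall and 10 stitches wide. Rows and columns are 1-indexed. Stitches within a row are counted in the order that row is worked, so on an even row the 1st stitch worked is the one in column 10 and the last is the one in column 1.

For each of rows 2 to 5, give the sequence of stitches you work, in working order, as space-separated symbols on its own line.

Rows as worked:
P P P P P P P P P P
P K K P K K P K K P
YO K YO YO K YO YO K YO YO
K K K K K K K K K K

Derivation:
Row 2: chart row 2, WS - tiled (columns 1-10): K K K K K K K K K K; work from column 10 back to 1 with K<->P swapped.
Row 3: chart row 3, RS - tile across columns 1-10 and work as-is.
Row 4: chart row 4, WS - tiled (columns 1-10): YO YO P YO YO P YO YO P YO; work from column 10 back to 1 with K<->P swapped.
Row 5: chart row 5, RS - tile across columns 1-10 and work as-is.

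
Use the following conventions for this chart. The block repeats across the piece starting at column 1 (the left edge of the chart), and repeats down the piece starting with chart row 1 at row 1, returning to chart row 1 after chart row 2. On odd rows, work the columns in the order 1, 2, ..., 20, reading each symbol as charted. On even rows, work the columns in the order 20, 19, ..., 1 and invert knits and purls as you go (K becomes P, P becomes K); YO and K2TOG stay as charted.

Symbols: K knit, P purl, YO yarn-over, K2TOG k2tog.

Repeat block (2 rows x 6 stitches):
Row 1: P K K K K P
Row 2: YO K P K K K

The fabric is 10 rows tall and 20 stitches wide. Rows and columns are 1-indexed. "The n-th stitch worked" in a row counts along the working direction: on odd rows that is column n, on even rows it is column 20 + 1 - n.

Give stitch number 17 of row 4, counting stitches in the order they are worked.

Stitch:
P

Derivation:
Row 4: (4-1) mod 2 = 1, so use chart row 2. Even row -> WS.
Chart row 2 tiled across columns 1-20: YO K P K K K YO K P K K K YO K P K K K YO K
Wrong side: read the tiled row from column 20 down to 1 and exchange K with P (leave YO, K2TOG).
Row 4 as worked: P YO P P P K P YO P P P K P YO P P P K P YO
Counting 17 along the worked row gives P.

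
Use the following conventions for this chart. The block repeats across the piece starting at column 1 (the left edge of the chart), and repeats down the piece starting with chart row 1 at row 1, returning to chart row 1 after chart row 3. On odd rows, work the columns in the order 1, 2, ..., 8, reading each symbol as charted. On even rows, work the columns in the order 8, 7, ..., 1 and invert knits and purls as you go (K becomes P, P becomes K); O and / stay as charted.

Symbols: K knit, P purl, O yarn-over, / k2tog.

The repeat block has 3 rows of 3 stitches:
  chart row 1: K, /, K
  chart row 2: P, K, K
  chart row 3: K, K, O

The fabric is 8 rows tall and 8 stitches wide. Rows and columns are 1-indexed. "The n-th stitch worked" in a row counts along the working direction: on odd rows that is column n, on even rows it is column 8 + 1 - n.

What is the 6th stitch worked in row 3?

Row 3 uses chart row ((3-1) mod 3)+1 = 3. Row 3 is odd, so RS.
Chart row 3 tiled across columns 1-8: K K O K K O K K
RS row: no reversal, no swap; stitch n worked = column n.
Counting 6 along the worked row gives O.

Stitch:
O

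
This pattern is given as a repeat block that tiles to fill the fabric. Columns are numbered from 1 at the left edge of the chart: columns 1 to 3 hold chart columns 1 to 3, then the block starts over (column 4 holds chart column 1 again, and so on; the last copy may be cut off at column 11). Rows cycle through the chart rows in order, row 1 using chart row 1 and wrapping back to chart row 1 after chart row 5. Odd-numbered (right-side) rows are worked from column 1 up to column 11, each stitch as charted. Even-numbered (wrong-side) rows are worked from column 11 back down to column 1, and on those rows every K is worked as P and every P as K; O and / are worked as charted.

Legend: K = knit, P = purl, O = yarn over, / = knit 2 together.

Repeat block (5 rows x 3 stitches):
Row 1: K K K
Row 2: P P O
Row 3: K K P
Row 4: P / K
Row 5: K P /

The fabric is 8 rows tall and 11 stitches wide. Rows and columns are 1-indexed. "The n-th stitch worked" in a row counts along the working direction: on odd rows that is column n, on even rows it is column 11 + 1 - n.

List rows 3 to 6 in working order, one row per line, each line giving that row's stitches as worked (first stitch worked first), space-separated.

Row 3: chart row 3, RS - tile across columns 1-11 and work as-is.
Row 4: chart row 4, WS - tiled (columns 1-11): P / K P / K P / K P /; work from column 11 back to 1 with K<->P swapped.
Row 5: chart row 5, RS - tile across columns 1-11 and work as-is.
Row 6: chart row 1, WS - tiled (columns 1-11): K K K K K K K K K K K; work from column 11 back to 1 with K<->P swapped.

Rows as worked:
K K P K K P K K P K K
/ K P / K P / K P / K
K P / K P / K P / K P
P P P P P P P P P P P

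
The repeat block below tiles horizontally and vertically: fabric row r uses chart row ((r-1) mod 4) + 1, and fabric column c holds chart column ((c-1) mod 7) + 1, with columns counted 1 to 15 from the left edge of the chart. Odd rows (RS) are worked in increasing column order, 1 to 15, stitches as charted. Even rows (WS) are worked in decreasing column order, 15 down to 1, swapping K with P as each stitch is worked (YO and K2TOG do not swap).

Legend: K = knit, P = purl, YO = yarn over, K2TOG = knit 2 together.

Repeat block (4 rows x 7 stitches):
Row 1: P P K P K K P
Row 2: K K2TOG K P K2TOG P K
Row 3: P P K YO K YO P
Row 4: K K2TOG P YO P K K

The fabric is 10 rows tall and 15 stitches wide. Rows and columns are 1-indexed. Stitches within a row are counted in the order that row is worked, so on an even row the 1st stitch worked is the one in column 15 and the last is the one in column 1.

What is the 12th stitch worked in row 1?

Row 1: (1-1) mod 4 = 0, so use chart row 1. Odd row -> RS.
Chart row 1 tiled across columns 1-15: P P K P K K P P P K P K K P P
RS row: no reversal, no swap; stitch n worked = column n.
Stitch 12 in working order -> K

== STITCH ==
K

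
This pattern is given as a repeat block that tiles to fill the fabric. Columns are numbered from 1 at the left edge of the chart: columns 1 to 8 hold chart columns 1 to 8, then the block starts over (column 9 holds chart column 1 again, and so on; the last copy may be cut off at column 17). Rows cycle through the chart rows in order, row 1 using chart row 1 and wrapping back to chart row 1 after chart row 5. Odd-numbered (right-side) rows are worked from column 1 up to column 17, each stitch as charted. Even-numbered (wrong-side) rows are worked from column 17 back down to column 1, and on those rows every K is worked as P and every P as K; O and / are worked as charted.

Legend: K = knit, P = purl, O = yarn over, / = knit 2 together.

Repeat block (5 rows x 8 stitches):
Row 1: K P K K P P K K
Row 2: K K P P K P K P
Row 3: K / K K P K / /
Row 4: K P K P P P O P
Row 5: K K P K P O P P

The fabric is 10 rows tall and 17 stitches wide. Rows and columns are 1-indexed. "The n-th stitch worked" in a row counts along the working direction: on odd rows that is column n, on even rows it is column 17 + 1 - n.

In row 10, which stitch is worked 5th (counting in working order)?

== STITCH ==
K

Derivation:
Row 10: (10-1) mod 5 = 4, so use chart row 5. Even row -> WS.
Chart row 5 tiled across columns 1-17: K K P K P O P P K K P K P O P P K
Wrong side: read the tiled row from column 17 down to 1 and exchange K with P (leave O, /).
Row 10 as worked: P K K O K P K P P K K O K P K P P
The 5th stitch worked is K.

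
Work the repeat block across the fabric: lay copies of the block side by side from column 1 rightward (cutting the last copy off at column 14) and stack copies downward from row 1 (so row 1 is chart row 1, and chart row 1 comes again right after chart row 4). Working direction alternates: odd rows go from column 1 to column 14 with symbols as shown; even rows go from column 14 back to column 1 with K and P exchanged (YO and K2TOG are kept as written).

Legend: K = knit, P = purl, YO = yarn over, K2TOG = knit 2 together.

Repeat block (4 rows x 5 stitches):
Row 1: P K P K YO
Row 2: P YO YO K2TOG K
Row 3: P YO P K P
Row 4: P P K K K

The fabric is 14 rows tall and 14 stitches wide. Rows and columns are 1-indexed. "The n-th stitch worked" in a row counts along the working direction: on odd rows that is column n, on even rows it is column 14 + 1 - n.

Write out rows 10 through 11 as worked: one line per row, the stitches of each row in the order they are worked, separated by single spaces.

Rows as worked:
K2TOG YO YO K P K2TOG YO YO K P K2TOG YO YO K
P YO P K P P YO P K P P YO P K

Derivation:
Row 10: chart row 2, WS - tiled (columns 1-14): P YO YO K2TOG K P YO YO K2TOG K P YO YO K2TOG; work from column 14 back to 1 with K<->P swapped.
Row 11: chart row 3, RS - tile across columns 1-14 and work as-is.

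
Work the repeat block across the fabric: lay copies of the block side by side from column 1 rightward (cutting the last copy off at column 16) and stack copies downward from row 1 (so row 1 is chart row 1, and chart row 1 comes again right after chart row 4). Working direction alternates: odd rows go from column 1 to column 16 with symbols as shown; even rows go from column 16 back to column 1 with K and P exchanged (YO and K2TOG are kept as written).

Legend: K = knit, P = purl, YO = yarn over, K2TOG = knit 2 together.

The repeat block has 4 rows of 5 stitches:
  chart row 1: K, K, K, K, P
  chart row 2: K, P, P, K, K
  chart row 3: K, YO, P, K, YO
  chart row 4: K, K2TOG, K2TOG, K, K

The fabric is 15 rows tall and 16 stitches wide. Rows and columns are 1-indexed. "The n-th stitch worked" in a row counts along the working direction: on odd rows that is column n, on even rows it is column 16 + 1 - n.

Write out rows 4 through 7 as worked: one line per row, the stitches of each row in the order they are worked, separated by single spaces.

Row 4: chart row 4, WS - tiled (columns 1-16): K K2TOG K2TOG K K K K2TOG K2TOG K K K K2TOG K2TOG K K K; work from column 16 back to 1 with K<->P swapped.
Row 5: chart row 1, RS - tile across columns 1-16 and work as-is.
Row 6: chart row 2, WS - tiled (columns 1-16): K P P K K K P P K K K P P K K K; work from column 16 back to 1 with K<->P swapped.
Row 7: chart row 3, RS - tile across columns 1-16 and work as-is.

== ROWS AS WORKED ==
P P P K2TOG K2TOG P P P K2TOG K2TOG P P P K2TOG K2TOG P
K K K K P K K K K P K K K K P K
P P P K K P P P K K P P P K K P
K YO P K YO K YO P K YO K YO P K YO K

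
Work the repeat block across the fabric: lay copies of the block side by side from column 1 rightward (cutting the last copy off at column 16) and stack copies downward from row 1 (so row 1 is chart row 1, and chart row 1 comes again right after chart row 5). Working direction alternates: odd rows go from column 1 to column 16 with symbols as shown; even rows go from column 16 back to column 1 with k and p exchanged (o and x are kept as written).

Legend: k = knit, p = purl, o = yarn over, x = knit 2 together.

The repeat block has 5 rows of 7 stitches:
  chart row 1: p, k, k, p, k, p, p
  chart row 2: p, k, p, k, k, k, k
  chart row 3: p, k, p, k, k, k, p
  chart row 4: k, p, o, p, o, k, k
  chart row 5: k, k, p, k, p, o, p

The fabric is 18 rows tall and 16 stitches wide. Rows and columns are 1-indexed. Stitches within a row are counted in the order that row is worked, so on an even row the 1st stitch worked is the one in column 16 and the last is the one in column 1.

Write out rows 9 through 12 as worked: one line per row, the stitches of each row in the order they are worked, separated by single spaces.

Row 9: chart row 4, RS - tile across columns 1-16 and work as-is.
Row 10: chart row 5, WS - tiled (columns 1-16): k k p k p o p k k p k p o p k k; work from column 16 back to 1 with k<->p swapped.
Row 11: chart row 1, RS - tile across columns 1-16 and work as-is.
Row 12: chart row 2, WS - tiled (columns 1-16): p k p k k k k p k p k k k k p k; work from column 16 back to 1 with k<->p swapped.

Rows as worked:
k p o p o k k k p o p o k k k p
p p k o k p k p p k o k p k p p
p k k p k p p p k k p k p p p k
p k p p p p k p k p p p p k p k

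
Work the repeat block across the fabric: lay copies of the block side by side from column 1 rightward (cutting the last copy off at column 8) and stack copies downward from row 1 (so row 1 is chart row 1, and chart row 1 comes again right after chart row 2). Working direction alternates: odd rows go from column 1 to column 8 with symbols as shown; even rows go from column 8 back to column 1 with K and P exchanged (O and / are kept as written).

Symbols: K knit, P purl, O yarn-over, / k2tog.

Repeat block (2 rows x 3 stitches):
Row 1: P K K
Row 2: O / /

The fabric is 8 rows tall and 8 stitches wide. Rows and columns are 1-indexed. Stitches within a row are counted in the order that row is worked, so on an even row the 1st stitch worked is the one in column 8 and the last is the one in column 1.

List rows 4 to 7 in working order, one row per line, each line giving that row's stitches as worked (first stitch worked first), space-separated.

Row 4: chart row 2, WS - tiled (columns 1-8): O / / O / / O /; work from column 8 back to 1 with K<->P swapped.
Row 5: chart row 1, RS - tile across columns 1-8 and work as-is.
Row 6: chart row 2, WS - tiled (columns 1-8): O / / O / / O /; work from column 8 back to 1 with K<->P swapped.
Row 7: chart row 1, RS - tile across columns 1-8 and work as-is.

== ROWS AS WORKED ==
/ O / / O / / O
P K K P K K P K
/ O / / O / / O
P K K P K K P K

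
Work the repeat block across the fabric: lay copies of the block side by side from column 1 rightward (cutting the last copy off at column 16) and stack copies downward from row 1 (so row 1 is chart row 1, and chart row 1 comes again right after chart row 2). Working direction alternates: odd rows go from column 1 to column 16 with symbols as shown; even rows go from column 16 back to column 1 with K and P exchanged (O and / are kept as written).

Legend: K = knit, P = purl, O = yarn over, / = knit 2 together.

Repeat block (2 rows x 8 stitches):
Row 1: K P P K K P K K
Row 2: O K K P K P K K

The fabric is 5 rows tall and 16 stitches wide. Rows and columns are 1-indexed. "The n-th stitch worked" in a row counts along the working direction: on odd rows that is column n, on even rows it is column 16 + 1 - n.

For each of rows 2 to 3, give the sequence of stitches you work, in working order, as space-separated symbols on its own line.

Result:
P P K P K P P O P P K P K P P O
K P P K K P K K K P P K K P K K

Derivation:
Row 2: chart row 2, WS - tiled (columns 1-16): O K K P K P K K O K K P K P K K; work from column 16 back to 1 with K<->P swapped.
Row 3: chart row 1, RS - tile across columns 1-16 and work as-is.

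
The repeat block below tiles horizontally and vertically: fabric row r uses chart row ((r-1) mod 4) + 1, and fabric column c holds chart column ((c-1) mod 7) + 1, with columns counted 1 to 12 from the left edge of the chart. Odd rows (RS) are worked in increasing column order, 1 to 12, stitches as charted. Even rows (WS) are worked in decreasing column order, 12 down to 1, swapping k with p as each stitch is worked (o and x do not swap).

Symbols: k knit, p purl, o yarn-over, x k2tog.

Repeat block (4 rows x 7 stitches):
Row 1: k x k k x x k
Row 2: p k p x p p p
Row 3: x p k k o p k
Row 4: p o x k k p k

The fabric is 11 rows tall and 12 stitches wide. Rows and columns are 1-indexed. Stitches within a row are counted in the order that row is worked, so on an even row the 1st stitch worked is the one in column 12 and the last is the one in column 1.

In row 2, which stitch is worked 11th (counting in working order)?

For row 2: chart row = ((2-1) mod 4) + 1 = 2; this is a WS (even) row.
Chart row 2 tiled across columns 1-12: p k p x p p p p k p x p
WS: work from column 12 back to column 1 (reverse the tiled row), swapping k<->p (o and x unchanged).
Row 2 as worked: k x k p k k k k x k p k
Stitch 11 in working order -> p

== STITCH ==
p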